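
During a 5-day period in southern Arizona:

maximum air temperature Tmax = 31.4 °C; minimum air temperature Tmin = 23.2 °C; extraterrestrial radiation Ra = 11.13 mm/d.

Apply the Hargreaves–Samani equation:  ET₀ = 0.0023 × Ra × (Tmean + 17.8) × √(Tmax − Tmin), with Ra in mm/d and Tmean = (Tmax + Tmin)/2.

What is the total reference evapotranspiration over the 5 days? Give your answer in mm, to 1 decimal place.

Tmean = (31.4 + 23.2)/2 = 27.30 °C
ET₀ = 0.0023 × 11.13 × (27.30 + 17.8) × √8.2 = 0.0023 × 11.13 × 45.10 × 2.8636 = 3.3061 mm/d
Over 5 days: 3.3061 × 5 = 16.531 mm

16.5 mm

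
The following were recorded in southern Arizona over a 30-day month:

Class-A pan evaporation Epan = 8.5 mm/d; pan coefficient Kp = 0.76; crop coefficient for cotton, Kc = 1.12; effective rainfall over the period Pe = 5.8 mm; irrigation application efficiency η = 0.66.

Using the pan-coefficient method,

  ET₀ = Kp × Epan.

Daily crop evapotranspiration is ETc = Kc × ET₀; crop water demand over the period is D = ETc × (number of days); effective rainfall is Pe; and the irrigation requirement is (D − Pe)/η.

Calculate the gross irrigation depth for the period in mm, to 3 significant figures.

320 mm

ET₀ = 0.76 × 8.5 = 6.4600 mm/d
ETc = Kc × ET₀ = 1.12 × 6.4600 = 7.2352 mm/d
Crop demand D = ETc × 30 d = 7.2352 × 30 = 217.056 mm
D − Pe = 217.056 − 5.8 = 211.256 mm
Gross irrigation = 211.256 / 0.66 = 320.085 mm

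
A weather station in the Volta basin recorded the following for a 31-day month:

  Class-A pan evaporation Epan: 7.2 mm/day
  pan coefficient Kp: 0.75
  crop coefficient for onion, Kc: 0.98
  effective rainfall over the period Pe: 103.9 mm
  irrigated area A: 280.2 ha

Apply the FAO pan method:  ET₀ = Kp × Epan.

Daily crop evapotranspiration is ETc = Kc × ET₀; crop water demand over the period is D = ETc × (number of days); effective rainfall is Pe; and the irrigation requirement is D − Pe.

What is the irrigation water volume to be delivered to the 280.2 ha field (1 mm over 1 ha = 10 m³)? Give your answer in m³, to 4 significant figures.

ET₀ = 0.75 × 7.2 = 5.4000 mm/d
ETc = Kc × ET₀ = 0.98 × 5.4000 = 5.2920 mm/d
Crop demand D = ETc × 31 d = 5.2920 × 31 = 164.052 mm
D − Pe = 164.052 − 103.9 = 60.152 mm
Volume = 60.152 mm × 280.2 ha × 10 = 168545.9 m³

168500 m³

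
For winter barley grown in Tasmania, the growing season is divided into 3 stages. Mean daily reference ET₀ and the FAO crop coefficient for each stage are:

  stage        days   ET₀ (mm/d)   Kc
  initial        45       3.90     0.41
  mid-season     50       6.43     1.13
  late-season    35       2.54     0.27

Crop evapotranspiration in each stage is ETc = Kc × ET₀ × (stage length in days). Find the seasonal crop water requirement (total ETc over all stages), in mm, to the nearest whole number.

initial: 0.41 × 3.90 × 45 = 71.96 mm
mid-season: 1.13 × 6.43 × 50 = 363.30 mm
late-season: 0.27 × 2.54 × 35 = 24.00 mm
Seasonal total = 459.26 mm

459 mm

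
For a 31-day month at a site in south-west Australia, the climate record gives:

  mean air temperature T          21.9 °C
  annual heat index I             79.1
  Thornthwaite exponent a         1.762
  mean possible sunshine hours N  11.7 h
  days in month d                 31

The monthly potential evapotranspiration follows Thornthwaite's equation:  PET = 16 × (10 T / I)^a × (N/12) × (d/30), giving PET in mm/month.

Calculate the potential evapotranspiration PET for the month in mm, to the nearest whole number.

10T/I = 10 × 21.9 / 79.1 = 2.7686
(10T/I)^a = 2.7686^1.762 = 6.0154
Uncorrected PET = 16 × 6.0154 = 96.246 mm
Correction = (N/12)(d/30) = (11.7/12)(31/30) = 1.0075
PET = 96.246 × 1.0075 = 96.968 mm/month

97 mm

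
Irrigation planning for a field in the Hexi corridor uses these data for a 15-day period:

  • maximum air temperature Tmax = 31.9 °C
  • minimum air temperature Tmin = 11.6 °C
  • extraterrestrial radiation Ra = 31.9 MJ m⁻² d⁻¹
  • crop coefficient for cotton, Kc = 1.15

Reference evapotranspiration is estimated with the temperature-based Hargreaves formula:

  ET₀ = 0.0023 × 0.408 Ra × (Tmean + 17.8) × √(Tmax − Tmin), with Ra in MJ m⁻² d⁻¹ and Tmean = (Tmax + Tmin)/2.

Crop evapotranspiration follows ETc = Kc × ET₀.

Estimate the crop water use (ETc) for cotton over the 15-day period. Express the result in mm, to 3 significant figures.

92.0 mm

Tmean = (31.9 + 11.6)/2 = 21.75 °C
0.408 Ra = 0.408 × 31.9 = 13.0152 mm/d equivalent
ET₀ = 0.0023 × 13.0152 × (21.75 + 17.8) × √20.3 = 0.0023 × 13.0152 × 39.55 × 4.5056 = 5.3343 mm/d
ETc = Kc × ET₀ = 1.15 × 5.3343 = 6.1344 mm/d
Over 15 days: 6.1344 × 15 = 92.016 mm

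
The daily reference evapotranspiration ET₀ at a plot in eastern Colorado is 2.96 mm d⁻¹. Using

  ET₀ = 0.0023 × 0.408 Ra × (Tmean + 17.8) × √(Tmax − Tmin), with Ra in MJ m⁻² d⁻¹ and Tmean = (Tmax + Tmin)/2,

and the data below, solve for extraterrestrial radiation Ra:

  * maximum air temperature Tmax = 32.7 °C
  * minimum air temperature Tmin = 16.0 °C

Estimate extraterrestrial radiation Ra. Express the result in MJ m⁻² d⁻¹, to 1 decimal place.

18.3 MJ m⁻² d⁻¹

Tmean = (32.7+16.0)/2 = 24.35 °C; ΔT = 16.7
Ra = ET₀ / [0.0023 × 0.408 × (Tmean+17.8) × √ΔT]
   = 2.96 / (0.0023 × 0.408 × 42.15 × 4.0866) = 18.312 MJ m⁻² d⁻¹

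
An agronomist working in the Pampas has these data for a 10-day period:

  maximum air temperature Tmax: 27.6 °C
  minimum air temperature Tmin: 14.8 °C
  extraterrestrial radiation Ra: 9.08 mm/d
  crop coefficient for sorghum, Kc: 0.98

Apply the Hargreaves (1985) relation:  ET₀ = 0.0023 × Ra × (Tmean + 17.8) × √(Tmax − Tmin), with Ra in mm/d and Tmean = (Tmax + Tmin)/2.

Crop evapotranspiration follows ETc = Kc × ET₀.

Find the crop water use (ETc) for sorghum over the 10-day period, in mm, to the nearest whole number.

29 mm

Tmean = (27.6 + 14.8)/2 = 21.20 °C
ET₀ = 0.0023 × 9.08 × (21.20 + 17.8) × √12.8 = 0.0023 × 9.08 × 39.00 × 3.5777 = 2.9140 mm/d
ETc = Kc × ET₀ = 0.98 × 2.9140 = 2.8557 mm/d
Over 10 days: 2.8557 × 10 = 28.557 mm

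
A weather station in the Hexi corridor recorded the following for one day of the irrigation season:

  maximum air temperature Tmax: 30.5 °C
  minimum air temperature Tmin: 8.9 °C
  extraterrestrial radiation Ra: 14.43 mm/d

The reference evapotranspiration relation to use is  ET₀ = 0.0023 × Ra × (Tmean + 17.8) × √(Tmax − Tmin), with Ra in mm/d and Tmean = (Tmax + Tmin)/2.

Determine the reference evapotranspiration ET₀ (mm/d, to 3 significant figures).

Tmean = (30.5 + 8.9)/2 = 19.70 °C
ET₀ = 0.0023 × 14.43 × (19.70 + 17.8) × √21.6 = 0.0023 × 14.43 × 37.50 × 4.6476 = 5.7843 mm/d

5.78 mm/d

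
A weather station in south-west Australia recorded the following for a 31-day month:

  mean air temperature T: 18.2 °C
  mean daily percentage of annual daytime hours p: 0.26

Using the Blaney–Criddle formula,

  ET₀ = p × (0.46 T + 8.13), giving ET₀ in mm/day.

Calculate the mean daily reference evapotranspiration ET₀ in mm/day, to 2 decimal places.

4.29 mm/day

ET₀ = 0.26 × (0.46 × 18.2 + 8.13) = 0.26 × 16.502 = 4.2905 mm/d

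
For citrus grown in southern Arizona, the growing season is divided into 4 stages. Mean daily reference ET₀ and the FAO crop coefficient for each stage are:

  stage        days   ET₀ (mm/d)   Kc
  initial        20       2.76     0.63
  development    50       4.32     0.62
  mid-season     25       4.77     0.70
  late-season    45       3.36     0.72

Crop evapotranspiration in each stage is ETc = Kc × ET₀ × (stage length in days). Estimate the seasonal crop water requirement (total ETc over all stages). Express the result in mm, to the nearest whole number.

initial: 0.63 × 2.76 × 20 = 34.78 mm
development: 0.62 × 4.32 × 50 = 133.92 mm
mid-season: 0.70 × 4.77 × 25 = 83.48 mm
late-season: 0.72 × 3.36 × 45 = 108.86 mm
Seasonal total = 361.04 mm

361 mm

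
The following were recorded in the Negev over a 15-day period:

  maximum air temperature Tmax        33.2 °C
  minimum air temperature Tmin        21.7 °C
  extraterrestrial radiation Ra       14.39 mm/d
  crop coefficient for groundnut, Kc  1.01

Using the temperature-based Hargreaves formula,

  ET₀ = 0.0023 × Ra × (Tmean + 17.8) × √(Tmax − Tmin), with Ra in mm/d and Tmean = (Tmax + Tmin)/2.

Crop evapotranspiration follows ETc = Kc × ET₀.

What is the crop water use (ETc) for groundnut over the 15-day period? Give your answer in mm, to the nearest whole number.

Tmean = (33.2 + 21.7)/2 = 27.45 °C
ET₀ = 0.0023 × 14.39 × (27.45 + 17.8) × √11.5 = 0.0023 × 14.39 × 45.25 × 3.3912 = 5.0788 mm/d
ETc = Kc × ET₀ = 1.01 × 5.0788 = 5.1296 mm/d
Over 15 days: 5.1296 × 15 = 76.944 mm

77 mm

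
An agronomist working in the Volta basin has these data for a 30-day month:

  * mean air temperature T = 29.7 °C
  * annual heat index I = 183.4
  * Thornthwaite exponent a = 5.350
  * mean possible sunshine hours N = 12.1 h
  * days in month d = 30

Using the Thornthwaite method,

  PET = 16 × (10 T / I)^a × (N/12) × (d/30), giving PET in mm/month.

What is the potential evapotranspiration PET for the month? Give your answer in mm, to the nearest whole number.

10T/I = 10 × 29.7 / 183.4 = 1.6194
(10T/I)^a = 1.6194^5.350 = 13.1839
Uncorrected PET = 16 × 13.1839 = 210.942 mm
Correction = (N/12)(d/30) = (12.1/12)(30/30) = 1.0083
PET = 210.942 × 1.0083 = 212.693 mm/month

213 mm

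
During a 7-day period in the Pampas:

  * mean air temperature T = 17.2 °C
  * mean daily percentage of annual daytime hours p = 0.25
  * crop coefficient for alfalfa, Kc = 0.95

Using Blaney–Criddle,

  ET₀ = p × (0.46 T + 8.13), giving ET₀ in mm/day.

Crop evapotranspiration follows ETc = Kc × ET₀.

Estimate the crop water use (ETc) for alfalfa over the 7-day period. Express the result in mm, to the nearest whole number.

27 mm

ET₀ = 0.25 × (0.46 × 17.2 + 8.13) = 0.25 × 16.042 = 4.0105 mm/d
ETc = Kc × ET₀ = 0.95 × 4.0105 = 3.8100 mm/d
Over 7 days: 3.8100 × 7 = 26.670 mm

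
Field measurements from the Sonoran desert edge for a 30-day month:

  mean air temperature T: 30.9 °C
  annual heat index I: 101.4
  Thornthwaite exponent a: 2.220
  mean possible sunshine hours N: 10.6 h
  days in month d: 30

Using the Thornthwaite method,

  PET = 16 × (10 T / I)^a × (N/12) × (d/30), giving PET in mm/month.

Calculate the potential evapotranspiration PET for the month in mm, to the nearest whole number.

168 mm

10T/I = 10 × 30.9 / 101.4 = 3.0473
(10T/I)^a = 3.0473^2.220 = 11.8657
Uncorrected PET = 16 × 11.8657 = 189.851 mm
Correction = (N/12)(d/30) = (10.6/12)(30/30) = 0.8833
PET = 189.851 × 0.8833 = 167.695 mm/month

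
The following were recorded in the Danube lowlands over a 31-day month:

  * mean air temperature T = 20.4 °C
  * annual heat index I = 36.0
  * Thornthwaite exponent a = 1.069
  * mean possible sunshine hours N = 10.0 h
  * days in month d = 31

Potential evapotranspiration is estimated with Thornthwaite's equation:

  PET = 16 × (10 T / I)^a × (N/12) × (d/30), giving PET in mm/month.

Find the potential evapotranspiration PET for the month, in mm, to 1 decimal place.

10T/I = 10 × 20.4 / 36.0 = 5.6667
(10T/I)^a = 5.6667^1.069 = 6.3872
Uncorrected PET = 16 × 6.3872 = 102.195 mm
Correction = (N/12)(d/30) = (10.0/12)(31/30) = 0.8611
PET = 102.195 × 0.8611 = 88.000 mm/month

88.0 mm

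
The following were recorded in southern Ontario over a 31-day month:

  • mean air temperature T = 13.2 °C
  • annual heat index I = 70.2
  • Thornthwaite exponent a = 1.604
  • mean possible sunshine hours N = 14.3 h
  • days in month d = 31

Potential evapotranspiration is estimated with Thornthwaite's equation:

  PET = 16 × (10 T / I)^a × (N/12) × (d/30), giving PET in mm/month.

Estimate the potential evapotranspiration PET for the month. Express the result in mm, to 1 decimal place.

54.2 mm

10T/I = 10 × 13.2 / 70.2 = 1.8803
(10T/I)^a = 1.8803^1.604 = 2.7533
Uncorrected PET = 16 × 2.7533 = 44.053 mm
Correction = (N/12)(d/30) = (14.3/12)(31/30) = 1.2314
PET = 44.053 × 1.2314 = 54.247 mm/month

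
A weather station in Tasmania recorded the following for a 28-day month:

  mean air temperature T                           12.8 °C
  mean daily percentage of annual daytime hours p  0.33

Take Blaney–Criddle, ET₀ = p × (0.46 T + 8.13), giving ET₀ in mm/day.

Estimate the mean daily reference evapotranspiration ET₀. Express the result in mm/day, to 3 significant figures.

4.63 mm/day

ET₀ = 0.33 × (0.46 × 12.8 + 8.13) = 0.33 × 14.018 = 4.6259 mm/d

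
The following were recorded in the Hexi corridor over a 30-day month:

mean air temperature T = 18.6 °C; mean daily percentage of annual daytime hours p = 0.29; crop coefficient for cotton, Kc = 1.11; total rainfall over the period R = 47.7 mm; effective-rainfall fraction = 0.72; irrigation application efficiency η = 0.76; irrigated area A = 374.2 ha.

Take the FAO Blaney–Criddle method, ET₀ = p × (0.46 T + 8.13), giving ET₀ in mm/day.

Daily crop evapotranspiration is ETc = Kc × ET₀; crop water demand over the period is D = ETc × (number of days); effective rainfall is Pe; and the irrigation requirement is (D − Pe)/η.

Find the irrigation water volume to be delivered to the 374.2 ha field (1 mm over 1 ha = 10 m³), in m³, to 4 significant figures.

ET₀ = 0.29 × (0.46 × 18.6 + 8.13) = 0.29 × 16.686 = 4.8389 mm/d
ETc = Kc × ET₀ = 1.11 × 4.8389 = 5.3712 mm/d
Crop demand D = ETc × 30 d = 5.3712 × 30 = 161.136 mm
Pe = 0.72 × 47.7 = 34.344 mm
D − Pe = 161.136 − 34.344 = 126.792 mm
Gross irrigation = 126.792 / 0.76 = 166.832 mm
Volume = 166.832 mm × 374.2 ha × 10 = 624285.3 m³

624300 m³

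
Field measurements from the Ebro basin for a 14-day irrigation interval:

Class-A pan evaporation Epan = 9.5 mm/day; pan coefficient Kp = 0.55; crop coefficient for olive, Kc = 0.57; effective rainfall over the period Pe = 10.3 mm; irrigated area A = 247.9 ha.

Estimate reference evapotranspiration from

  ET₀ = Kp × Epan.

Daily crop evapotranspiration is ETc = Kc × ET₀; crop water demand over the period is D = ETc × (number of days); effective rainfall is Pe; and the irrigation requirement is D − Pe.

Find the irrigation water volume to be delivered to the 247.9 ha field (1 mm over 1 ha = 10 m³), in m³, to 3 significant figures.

ET₀ = 0.55 × 9.5 = 5.2250 mm/d
ETc = Kc × ET₀ = 0.57 × 5.2250 = 2.9783 mm/d
Crop demand D = ETc × 14 d = 2.9783 × 14 = 41.696 mm
D − Pe = 41.696 − 10.3 = 31.396 mm
Volume = 31.396 mm × 247.9 ha × 10 = 77830.7 m³

77800 m³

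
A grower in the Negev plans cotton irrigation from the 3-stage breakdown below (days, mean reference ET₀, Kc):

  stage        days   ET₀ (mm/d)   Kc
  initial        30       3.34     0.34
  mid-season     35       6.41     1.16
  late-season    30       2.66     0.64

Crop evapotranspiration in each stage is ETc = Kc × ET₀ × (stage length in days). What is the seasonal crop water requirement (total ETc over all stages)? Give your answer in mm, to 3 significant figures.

345 mm

initial: 0.34 × 3.34 × 30 = 34.07 mm
mid-season: 1.16 × 6.41 × 35 = 260.25 mm
late-season: 0.64 × 2.66 × 30 = 51.07 mm
Seasonal total = 345.39 mm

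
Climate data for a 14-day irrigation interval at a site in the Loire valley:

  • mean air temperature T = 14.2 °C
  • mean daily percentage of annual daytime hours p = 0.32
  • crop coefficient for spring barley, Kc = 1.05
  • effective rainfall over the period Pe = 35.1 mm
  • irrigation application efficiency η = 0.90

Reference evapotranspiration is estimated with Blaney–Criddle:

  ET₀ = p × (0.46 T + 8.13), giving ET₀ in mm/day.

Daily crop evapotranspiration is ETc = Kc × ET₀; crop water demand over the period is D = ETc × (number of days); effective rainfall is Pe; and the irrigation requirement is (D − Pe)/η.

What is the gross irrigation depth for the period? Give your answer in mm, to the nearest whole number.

ET₀ = 0.32 × (0.46 × 14.2 + 8.13) = 0.32 × 14.662 = 4.6918 mm/d
ETc = Kc × ET₀ = 1.05 × 4.6918 = 4.9264 mm/d
Crop demand D = ETc × 14 d = 4.9264 × 14 = 68.970 mm
D − Pe = 68.970 − 35.1 = 33.870 mm
Gross irrigation = 33.870 / 0.90 = 37.633 mm

38 mm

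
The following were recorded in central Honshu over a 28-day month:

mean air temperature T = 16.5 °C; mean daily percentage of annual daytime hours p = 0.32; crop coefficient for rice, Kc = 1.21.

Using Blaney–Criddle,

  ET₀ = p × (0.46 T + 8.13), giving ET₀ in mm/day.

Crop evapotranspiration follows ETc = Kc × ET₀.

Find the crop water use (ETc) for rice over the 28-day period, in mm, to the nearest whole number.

ET₀ = 0.32 × (0.46 × 16.5 + 8.13) = 0.32 × 15.720 = 5.0304 mm/d
ETc = Kc × ET₀ = 1.21 × 5.0304 = 6.0868 mm/d
Over 28 days: 6.0868 × 28 = 170.430 mm

170 mm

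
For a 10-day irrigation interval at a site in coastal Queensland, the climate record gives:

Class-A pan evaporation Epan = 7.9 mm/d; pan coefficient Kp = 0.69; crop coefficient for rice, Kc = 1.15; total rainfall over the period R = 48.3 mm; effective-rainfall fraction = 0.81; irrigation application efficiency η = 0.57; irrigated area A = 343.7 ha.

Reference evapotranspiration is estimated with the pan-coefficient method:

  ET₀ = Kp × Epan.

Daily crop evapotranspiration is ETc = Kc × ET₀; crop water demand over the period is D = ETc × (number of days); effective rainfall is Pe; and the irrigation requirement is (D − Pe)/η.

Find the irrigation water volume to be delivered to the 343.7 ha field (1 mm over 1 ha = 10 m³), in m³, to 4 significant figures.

142100 m³

ET₀ = 0.69 × 7.9 = 5.4510 mm/d
ETc = Kc × ET₀ = 1.15 × 5.4510 = 6.2687 mm/d
Crop demand D = ETc × 10 d = 6.2687 × 10 = 62.687 mm
Pe = 0.81 × 48.3 = 39.123 mm
D − Pe = 62.687 − 39.123 = 23.564 mm
Gross irrigation = 23.564 / 0.57 = 41.340 mm
Volume = 41.340 mm × 343.7 ha × 10 = 142085.6 m³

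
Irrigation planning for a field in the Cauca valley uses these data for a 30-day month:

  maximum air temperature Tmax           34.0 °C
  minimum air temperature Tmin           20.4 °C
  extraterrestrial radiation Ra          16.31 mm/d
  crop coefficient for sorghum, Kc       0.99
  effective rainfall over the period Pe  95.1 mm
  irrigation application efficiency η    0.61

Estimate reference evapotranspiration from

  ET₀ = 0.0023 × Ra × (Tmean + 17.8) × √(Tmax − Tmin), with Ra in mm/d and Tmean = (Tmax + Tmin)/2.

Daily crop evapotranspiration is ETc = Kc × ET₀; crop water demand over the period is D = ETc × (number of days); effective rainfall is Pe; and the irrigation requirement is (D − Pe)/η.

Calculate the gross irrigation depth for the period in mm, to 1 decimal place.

Tmean = (34.0 + 20.4)/2 = 27.20 °C
ET₀ = 0.0023 × 16.31 × (27.20 + 17.8) × √13.6 = 0.0023 × 16.31 × 45.00 × 3.6878 = 6.2253 mm/d
ETc = Kc × ET₀ = 0.99 × 6.2253 = 6.1630 mm/d
Crop demand D = ETc × 30 d = 6.1630 × 30 = 184.890 mm
D − Pe = 184.890 − 95.1 = 89.790 mm
Gross irrigation = 89.790 / 0.61 = 147.197 mm

147.2 mm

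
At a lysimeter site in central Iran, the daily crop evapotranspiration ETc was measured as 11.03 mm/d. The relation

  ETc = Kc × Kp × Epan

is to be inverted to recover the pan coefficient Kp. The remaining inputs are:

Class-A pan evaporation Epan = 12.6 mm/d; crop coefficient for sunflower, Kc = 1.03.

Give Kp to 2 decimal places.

0.85

ETc = Kc × Kp × Epan  ⇒  Kp = ETc / (Kc × Epan)
Kp = 11.03 / (1.03 × 12.6) = 11.03 / 12.978 = 0.8499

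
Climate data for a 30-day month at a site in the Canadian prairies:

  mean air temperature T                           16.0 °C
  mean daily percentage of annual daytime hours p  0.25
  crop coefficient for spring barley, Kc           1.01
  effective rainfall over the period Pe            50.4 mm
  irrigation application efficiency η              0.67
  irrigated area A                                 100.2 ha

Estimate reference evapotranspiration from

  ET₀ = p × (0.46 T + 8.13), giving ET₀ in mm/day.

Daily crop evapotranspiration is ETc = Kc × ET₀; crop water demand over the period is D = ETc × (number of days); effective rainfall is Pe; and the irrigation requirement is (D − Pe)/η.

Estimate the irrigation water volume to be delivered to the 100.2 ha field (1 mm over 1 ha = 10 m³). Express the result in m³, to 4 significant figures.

100100 m³

ET₀ = 0.25 × (0.46 × 16.0 + 8.13) = 0.25 × 15.490 = 3.8725 mm/d
ETc = Kc × ET₀ = 1.01 × 3.8725 = 3.9112 mm/d
Crop demand D = ETc × 30 d = 3.9112 × 30 = 117.336 mm
D − Pe = 117.336 − 50.4 = 66.936 mm
Gross irrigation = 66.936 / 0.67 = 99.904 mm
Volume = 99.904 mm × 100.2 ha × 10 = 100103.8 m³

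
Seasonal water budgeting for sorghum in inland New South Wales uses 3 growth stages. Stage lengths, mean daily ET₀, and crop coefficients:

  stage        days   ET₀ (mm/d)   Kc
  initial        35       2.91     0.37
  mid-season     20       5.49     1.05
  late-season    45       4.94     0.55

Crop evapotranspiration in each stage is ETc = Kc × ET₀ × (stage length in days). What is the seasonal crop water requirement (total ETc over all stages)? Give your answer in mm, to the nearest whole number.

initial: 0.37 × 2.91 × 35 = 37.68 mm
mid-season: 1.05 × 5.49 × 20 = 115.29 mm
late-season: 0.55 × 4.94 × 45 = 122.27 mm
Seasonal total = 275.24 mm

275 mm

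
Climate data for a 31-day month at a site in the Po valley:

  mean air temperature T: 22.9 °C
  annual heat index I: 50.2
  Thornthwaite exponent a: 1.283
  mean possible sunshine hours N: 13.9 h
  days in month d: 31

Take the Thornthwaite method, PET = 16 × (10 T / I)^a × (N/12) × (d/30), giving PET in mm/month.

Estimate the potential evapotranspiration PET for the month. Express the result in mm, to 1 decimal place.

10T/I = 10 × 22.9 / 50.2 = 4.5618
(10T/I)^a = 4.5618^1.283 = 7.0093
Uncorrected PET = 16 × 7.0093 = 112.149 mm
Correction = (N/12)(d/30) = (13.9/12)(31/30) = 1.1969
PET = 112.149 × 1.1969 = 134.231 mm/month

134.2 mm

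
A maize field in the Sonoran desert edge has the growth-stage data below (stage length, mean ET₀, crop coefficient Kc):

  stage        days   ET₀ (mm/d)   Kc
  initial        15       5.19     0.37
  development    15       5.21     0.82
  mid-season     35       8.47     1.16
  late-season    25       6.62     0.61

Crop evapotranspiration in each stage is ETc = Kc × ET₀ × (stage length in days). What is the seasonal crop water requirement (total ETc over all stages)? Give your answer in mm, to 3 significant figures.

initial: 0.37 × 5.19 × 15 = 28.80 mm
development: 0.82 × 5.21 × 15 = 64.08 mm
mid-season: 1.16 × 8.47 × 35 = 343.88 mm
late-season: 0.61 × 6.62 × 25 = 100.96 mm
Seasonal total = 537.72 mm

538 mm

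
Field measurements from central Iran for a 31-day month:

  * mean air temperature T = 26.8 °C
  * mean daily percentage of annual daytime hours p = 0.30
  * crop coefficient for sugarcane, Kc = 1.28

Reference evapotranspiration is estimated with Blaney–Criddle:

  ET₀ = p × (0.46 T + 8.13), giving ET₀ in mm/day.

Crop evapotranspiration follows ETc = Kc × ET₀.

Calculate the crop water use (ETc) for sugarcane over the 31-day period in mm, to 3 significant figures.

244 mm

ET₀ = 0.30 × (0.46 × 26.8 + 8.13) = 0.30 × 20.458 = 6.1374 mm/d
ETc = Kc × ET₀ = 1.28 × 6.1374 = 7.8559 mm/d
Over 31 days: 7.8559 × 31 = 243.533 mm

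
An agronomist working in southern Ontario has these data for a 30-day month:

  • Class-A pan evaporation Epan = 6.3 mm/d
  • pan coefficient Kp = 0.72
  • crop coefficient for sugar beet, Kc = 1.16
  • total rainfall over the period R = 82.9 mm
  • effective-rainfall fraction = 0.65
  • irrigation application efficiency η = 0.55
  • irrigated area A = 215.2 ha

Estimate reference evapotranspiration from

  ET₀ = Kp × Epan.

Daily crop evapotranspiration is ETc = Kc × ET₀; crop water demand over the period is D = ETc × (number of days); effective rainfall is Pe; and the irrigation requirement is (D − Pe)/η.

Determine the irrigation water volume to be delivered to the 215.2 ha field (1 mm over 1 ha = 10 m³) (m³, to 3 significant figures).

407000 m³

ET₀ = 0.72 × 6.3 = 4.5360 mm/d
ETc = Kc × ET₀ = 1.16 × 4.5360 = 5.2618 mm/d
Crop demand D = ETc × 30 d = 5.2618 × 30 = 157.854 mm
Pe = 0.65 × 82.9 = 53.885 mm
D − Pe = 157.854 − 53.885 = 103.969 mm
Gross irrigation = 103.969 / 0.55 = 189.035 mm
Volume = 189.035 mm × 215.2 ha × 10 = 406803.3 m³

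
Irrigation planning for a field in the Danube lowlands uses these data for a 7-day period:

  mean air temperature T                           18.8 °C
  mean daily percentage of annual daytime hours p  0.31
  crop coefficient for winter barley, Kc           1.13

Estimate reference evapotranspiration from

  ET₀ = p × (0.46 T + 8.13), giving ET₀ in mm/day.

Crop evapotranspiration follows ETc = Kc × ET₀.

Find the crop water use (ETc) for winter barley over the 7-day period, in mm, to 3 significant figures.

41.1 mm

ET₀ = 0.31 × (0.46 × 18.8 + 8.13) = 0.31 × 16.778 = 5.2012 mm/d
ETc = Kc × ET₀ = 1.13 × 5.2012 = 5.8774 mm/d
Over 7 days: 5.8774 × 7 = 41.142 mm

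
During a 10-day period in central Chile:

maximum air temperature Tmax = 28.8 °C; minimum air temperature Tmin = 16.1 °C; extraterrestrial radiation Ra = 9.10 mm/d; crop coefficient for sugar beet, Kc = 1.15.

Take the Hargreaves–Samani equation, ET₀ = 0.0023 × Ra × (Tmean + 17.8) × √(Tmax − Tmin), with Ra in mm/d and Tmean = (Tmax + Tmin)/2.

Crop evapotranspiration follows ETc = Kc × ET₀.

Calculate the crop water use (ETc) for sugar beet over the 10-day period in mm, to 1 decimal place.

34.5 mm

Tmean = (28.8 + 16.1)/2 = 22.45 °C
ET₀ = 0.0023 × 9.10 × (22.45 + 17.8) × √12.7 = 0.0023 × 9.10 × 40.25 × 3.5637 = 3.0022 mm/d
ETc = Kc × ET₀ = 1.15 × 3.0022 = 3.4525 mm/d
Over 10 days: 3.4525 × 10 = 34.525 mm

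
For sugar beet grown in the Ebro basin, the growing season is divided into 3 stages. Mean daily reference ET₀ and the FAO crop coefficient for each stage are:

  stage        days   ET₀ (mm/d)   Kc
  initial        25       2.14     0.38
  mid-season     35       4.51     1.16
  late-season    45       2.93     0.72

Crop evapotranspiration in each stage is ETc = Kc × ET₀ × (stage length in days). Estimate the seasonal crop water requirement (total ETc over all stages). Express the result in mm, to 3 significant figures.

initial: 0.38 × 2.14 × 25 = 20.33 mm
mid-season: 1.16 × 4.51 × 35 = 183.11 mm
late-season: 0.72 × 2.93 × 45 = 94.93 mm
Seasonal total = 298.37 mm

298 mm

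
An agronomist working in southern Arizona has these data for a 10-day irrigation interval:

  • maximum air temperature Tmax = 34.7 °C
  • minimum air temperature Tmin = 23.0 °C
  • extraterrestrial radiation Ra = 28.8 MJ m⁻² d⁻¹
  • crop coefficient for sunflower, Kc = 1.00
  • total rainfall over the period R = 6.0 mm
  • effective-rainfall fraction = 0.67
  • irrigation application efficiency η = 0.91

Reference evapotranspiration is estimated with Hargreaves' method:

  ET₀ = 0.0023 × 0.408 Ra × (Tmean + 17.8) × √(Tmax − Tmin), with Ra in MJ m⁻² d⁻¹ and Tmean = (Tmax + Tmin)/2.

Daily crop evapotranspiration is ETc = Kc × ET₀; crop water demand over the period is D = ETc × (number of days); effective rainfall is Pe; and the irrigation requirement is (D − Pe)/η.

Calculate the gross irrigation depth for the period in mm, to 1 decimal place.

Tmean = (34.7 + 23.0)/2 = 28.85 °C
0.408 Ra = 0.408 × 28.8 = 11.7504 mm/d equivalent
ET₀ = 0.0023 × 11.7504 × (28.85 + 17.8) × √11.7 = 0.0023 × 11.7504 × 46.65 × 3.4205 = 4.3124 mm/d
ETc = Kc × ET₀ = 1.00 × 4.3124 = 4.3124 mm/d
Crop demand D = ETc × 10 d = 4.3124 × 10 = 43.124 mm
Pe = 0.67 × 6.0 = 4.020 mm
D − Pe = 43.124 − 4.020 = 39.104 mm
Gross irrigation = 39.104 / 0.91 = 42.971 mm

43.0 mm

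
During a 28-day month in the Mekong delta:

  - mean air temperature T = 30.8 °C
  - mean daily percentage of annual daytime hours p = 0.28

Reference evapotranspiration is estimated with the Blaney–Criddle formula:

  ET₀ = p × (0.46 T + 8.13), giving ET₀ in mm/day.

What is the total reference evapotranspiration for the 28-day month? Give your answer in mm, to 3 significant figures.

ET₀ = 0.28 × (0.46 × 30.8 + 8.13) = 0.28 × 22.298 = 6.2434 mm/d
Monthly total = 6.2434 × 28 = 174.815 mm

175 mm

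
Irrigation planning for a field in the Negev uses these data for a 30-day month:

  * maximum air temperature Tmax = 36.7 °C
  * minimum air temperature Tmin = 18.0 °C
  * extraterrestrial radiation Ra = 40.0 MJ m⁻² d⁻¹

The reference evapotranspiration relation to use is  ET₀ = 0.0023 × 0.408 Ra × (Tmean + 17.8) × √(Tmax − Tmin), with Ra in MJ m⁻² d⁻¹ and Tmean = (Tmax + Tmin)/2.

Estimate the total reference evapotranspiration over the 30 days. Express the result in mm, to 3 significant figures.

Tmean = (36.7 + 18.0)/2 = 27.35 °C
0.408 Ra = 0.408 × 40.0 = 16.3200 mm/d equivalent
ET₀ = 0.0023 × 16.3200 × (27.35 + 17.8) × √18.7 = 0.0023 × 16.3200 × 45.15 × 4.3243 = 7.3286 mm/d
Over 30 days: 7.3286 × 30 = 219.858 mm

220 mm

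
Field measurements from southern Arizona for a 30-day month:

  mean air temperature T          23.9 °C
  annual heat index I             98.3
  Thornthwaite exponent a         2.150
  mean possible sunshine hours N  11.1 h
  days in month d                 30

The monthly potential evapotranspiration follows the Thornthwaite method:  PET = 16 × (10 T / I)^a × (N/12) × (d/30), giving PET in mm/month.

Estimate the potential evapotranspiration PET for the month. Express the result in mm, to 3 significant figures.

100 mm

10T/I = 10 × 23.9 / 98.3 = 2.4313
(10T/I)^a = 2.4313^2.150 = 6.7539
Uncorrected PET = 16 × 6.7539 = 108.062 mm
Correction = (N/12)(d/30) = (11.1/12)(30/30) = 0.9250
PET = 108.062 × 0.9250 = 99.957 mm/month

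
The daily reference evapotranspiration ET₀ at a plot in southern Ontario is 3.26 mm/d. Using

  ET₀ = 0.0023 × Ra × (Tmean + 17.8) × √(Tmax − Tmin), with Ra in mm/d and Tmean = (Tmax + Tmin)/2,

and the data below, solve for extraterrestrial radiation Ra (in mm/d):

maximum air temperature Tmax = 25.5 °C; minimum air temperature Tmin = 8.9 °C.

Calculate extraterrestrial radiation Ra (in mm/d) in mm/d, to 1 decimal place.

9.9 mm/d

Tmean = 17.20 °C; √ΔT = 4.0743
Ra = ET₀ / [0.0023 × (Tmean+17.8) × √ΔT] = 3.26 / (0.0023 × 35.00 × 4.0743) = 9.940 mm/d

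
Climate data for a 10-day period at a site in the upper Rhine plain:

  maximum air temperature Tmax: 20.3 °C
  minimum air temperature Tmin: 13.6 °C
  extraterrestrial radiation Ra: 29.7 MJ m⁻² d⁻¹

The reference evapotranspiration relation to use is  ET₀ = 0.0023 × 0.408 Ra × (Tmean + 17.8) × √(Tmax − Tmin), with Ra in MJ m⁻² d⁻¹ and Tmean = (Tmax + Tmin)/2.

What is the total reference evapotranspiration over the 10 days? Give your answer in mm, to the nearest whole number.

25 mm

Tmean = (20.3 + 13.6)/2 = 16.95 °C
0.408 Ra = 0.408 × 29.7 = 12.1176 mm/d equivalent
ET₀ = 0.0023 × 12.1176 × (16.95 + 17.8) × √6.7 = 0.0023 × 12.1176 × 34.75 × 2.5884 = 2.5069 mm/d
Over 10 days: 2.5069 × 10 = 25.069 mm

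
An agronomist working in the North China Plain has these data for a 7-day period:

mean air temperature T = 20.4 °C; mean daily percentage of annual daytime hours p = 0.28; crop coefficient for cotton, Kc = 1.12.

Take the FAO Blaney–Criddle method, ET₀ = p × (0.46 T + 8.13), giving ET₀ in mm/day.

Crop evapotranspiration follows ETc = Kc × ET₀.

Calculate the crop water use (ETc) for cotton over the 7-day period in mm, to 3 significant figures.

ET₀ = 0.28 × (0.46 × 20.4 + 8.13) = 0.28 × 17.514 = 4.9039 mm/d
ETc = Kc × ET₀ = 1.12 × 4.9039 = 5.4924 mm/d
Over 7 days: 5.4924 × 7 = 38.447 mm

38.4 mm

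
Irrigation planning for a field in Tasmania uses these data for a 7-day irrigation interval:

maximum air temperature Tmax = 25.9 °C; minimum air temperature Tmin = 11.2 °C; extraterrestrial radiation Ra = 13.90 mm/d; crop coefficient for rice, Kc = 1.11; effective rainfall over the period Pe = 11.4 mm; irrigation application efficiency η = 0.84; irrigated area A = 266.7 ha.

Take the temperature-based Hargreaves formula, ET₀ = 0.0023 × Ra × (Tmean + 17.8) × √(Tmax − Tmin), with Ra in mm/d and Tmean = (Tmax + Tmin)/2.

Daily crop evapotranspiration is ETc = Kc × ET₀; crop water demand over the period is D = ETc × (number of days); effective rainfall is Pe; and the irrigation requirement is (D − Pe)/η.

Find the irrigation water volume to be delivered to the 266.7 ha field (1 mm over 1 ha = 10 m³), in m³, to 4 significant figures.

73720 m³

Tmean = (25.9 + 11.2)/2 = 18.55 °C
ET₀ = 0.0023 × 13.90 × (18.55 + 17.8) × √14.7 = 0.0023 × 13.90 × 36.35 × 3.8341 = 4.4556 mm/d
ETc = Kc × ET₀ = 1.11 × 4.4556 = 4.9457 mm/d
Crop demand D = ETc × 7 d = 4.9457 × 7 = 34.620 mm
D − Pe = 34.620 − 11.4 = 23.220 mm
Gross irrigation = 23.220 / 0.84 = 27.643 mm
Volume = 27.643 mm × 266.7 ha × 10 = 73723.9 m³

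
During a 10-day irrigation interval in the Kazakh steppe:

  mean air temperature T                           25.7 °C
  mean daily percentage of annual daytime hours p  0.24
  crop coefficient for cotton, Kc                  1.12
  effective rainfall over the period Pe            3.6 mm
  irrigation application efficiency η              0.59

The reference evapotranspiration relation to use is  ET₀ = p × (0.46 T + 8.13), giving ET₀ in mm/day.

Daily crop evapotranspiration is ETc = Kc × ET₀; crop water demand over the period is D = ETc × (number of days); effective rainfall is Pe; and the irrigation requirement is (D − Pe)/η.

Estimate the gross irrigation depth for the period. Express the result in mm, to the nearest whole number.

85 mm

ET₀ = 0.24 × (0.46 × 25.7 + 8.13) = 0.24 × 19.952 = 4.7885 mm/d
ETc = Kc × ET₀ = 1.12 × 4.7885 = 5.3631 mm/d
Crop demand D = ETc × 10 d = 5.3631 × 10 = 53.631 mm
D − Pe = 53.631 − 3.6 = 50.031 mm
Gross irrigation = 50.031 / 0.59 = 84.798 mm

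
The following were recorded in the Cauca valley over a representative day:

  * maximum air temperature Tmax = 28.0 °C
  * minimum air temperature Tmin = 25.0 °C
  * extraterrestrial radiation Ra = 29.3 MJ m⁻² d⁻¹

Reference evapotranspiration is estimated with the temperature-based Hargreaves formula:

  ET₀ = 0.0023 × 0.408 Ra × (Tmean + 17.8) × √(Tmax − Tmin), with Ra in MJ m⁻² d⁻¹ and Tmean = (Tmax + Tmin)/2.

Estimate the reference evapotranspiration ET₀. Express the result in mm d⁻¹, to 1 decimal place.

Tmean = (28.0 + 25.0)/2 = 26.50 °C
0.408 Ra = 0.408 × 29.3 = 11.9544 mm/d equivalent
ET₀ = 0.0023 × 11.9544 × (26.50 + 17.8) × √3.0 = 0.0023 × 11.9544 × 44.30 × 1.7321 = 2.1098 mm/d

2.1 mm d⁻¹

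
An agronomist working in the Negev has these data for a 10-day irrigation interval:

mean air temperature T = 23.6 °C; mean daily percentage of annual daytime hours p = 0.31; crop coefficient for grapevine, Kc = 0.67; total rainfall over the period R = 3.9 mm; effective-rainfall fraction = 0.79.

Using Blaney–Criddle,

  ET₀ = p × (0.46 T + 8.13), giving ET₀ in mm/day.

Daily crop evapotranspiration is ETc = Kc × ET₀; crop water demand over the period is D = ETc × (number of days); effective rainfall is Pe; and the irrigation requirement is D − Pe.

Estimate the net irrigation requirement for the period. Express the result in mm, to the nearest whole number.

36 mm

ET₀ = 0.31 × (0.46 × 23.6 + 8.13) = 0.31 × 18.986 = 5.8857 mm/d
ETc = Kc × ET₀ = 0.67 × 5.8857 = 3.9434 mm/d
Crop demand D = ETc × 10 d = 3.9434 × 10 = 39.434 mm
Pe = 0.79 × 3.9 = 3.081 mm
D − Pe = 39.434 − 3.081 = 36.353 mm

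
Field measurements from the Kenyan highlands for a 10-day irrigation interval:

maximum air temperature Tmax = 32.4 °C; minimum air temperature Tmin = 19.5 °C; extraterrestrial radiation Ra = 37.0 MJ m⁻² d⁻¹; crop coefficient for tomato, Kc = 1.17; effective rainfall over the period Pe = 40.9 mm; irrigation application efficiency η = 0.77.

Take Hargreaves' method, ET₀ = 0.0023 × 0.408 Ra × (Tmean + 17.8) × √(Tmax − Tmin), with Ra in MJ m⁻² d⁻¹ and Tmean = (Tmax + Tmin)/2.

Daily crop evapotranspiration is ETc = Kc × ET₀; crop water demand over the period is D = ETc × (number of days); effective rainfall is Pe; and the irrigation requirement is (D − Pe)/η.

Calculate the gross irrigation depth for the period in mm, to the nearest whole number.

Tmean = (32.4 + 19.5)/2 = 25.95 °C
0.408 Ra = 0.408 × 37.0 = 15.0960 mm/d equivalent
ET₀ = 0.0023 × 15.0960 × (25.95 + 17.8) × √12.9 = 0.0023 × 15.0960 × 43.75 × 3.5917 = 5.4559 mm/d
ETc = Kc × ET₀ = 1.17 × 5.4559 = 6.3834 mm/d
Crop demand D = ETc × 10 d = 6.3834 × 10 = 63.834 mm
D − Pe = 63.834 − 40.9 = 22.934 mm
Gross irrigation = 22.934 / 0.77 = 29.784 mm

30 mm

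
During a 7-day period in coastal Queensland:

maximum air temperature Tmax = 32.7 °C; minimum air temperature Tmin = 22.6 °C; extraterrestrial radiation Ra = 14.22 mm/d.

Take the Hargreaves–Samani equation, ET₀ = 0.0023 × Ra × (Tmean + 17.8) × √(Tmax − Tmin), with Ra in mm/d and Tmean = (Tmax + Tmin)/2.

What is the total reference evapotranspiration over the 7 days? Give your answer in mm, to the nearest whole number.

Tmean = (32.7 + 22.6)/2 = 27.65 °C
ET₀ = 0.0023 × 14.22 × (27.65 + 17.8) × √10.1 = 0.0023 × 14.22 × 45.45 × 3.1780 = 4.7241 mm/d
Over 7 days: 4.7241 × 7 = 33.069 mm

33 mm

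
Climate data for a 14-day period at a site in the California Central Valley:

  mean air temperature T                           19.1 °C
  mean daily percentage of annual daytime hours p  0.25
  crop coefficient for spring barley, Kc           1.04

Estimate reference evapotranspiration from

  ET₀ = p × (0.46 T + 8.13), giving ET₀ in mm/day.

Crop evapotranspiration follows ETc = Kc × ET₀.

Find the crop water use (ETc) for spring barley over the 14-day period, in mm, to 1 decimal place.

ET₀ = 0.25 × (0.46 × 19.1 + 8.13) = 0.25 × 16.916 = 4.2290 mm/d
ETc = Kc × ET₀ = 1.04 × 4.2290 = 4.3982 mm/d
Over 14 days: 4.3982 × 14 = 61.575 mm

61.6 mm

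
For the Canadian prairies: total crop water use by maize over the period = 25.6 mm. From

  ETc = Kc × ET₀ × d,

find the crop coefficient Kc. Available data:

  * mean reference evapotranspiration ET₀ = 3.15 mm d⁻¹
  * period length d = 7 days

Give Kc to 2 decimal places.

ETc = Kc × ET₀ × d  ⇒  Kc = ETc / (ET₀ × d)
Kc = 25.6 / (3.15 × 7) = 25.6 / 22.05 = 1.1610

1.16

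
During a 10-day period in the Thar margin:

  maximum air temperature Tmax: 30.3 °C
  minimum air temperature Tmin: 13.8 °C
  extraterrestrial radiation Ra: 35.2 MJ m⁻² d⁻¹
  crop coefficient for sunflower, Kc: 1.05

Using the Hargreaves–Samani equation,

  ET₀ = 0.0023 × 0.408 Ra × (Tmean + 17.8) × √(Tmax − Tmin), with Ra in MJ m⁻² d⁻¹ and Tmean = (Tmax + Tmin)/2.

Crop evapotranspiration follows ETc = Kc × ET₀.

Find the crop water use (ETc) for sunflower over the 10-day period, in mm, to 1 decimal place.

56.1 mm

Tmean = (30.3 + 13.8)/2 = 22.05 °C
0.408 Ra = 0.408 × 35.2 = 14.3616 mm/d equivalent
ET₀ = 0.0023 × 14.3616 × (22.05 + 17.8) × √16.5 = 0.0023 × 14.3616 × 39.85 × 4.0620 = 5.3469 mm/d
ETc = Kc × ET₀ = 1.05 × 5.3469 = 5.6142 mm/d
Over 10 days: 5.6142 × 10 = 56.142 mm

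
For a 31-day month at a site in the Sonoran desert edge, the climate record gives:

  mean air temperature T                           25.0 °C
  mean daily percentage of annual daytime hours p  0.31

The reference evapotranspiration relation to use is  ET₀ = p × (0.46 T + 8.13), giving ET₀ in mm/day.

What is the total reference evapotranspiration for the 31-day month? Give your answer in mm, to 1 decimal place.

188.6 mm

ET₀ = 0.31 × (0.46 × 25.0 + 8.13) = 0.31 × 19.630 = 6.0853 mm/d
Monthly total = 6.0853 × 31 = 188.644 mm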